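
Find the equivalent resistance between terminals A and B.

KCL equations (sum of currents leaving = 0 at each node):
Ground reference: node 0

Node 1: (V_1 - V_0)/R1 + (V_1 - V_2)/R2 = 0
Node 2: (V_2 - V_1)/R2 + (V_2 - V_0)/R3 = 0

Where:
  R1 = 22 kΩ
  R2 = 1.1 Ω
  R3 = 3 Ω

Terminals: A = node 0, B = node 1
Reduce the network between node 0 (A) and node 1 (B) by series/parallel combination:
  Rs1 = R3 + R2 (series, joined only at node 2) = 3 + 1.1 = 4.1 Ω
  Rp1 = R1 ‖ Rs1 (parallel, both between nodes 0 and 1) = 1/(1/22000 + 1/4.1) = 4.099 Ω
R_eq = 4.099 Ω

Final answer: 4.099 Ω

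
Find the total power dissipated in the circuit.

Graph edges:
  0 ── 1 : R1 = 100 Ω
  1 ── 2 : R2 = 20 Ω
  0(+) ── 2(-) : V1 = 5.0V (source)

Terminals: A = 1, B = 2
Nodal analysis, taking node 2 as the 0 V reference.
Source V1 fixes V_0 = 5 V.
KCL at each unknown node (sum of currents leaving = 0; resistances in Ω):
  Node 1: (V_1 - 5)/100 + (V_1 - 0)/20 = 0
Collecting terms: 0.06 × V_1 = 0.05  =>  V_1 = 0.8333 V
Power in each resistor, P = (ΔV)²/R:
  P_R1 = (5 - 0.8333)²/100 = 0.1736 W
  P_R2 = (0.8333 - 0)²/20 = 0.03472 W
P_total = P_R1 + P_R2 = 0.2083 W

Final answer: 0.2083 W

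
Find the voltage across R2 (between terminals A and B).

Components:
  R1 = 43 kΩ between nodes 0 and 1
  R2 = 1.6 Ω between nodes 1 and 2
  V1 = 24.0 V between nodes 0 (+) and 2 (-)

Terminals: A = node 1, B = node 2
R1 and R2 are in series across V1 (node 0 → node 1 → node 2), and the output A–B is taken across R2, so this is a voltage divider.
Series current: I = V1/(R1 + R2) = 24/(43000 + 1.6) = 24/43000 = 0.0005581 A
V_R2 = I × R2 = V1 × R2/(R1 + R2) = 24 × 1.6/43000 = 0.000893 V

Final answer: 0.000893 V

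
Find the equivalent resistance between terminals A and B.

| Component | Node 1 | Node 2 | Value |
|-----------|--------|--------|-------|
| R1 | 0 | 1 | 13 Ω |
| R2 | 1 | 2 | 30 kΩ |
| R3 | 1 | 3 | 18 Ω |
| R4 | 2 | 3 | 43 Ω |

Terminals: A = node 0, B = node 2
Reduce the network between node 0 (A) and node 2 (B) by series/parallel combination:
  Rs1 = R3 + R4 (series, joined only at node 3) = 18 + 43 = 61 Ω
  Rp1 = R2 ‖ Rs1 (parallel, both between nodes 1 and 2) = 1/(1/30000 + 1/61) = 60.88 Ω
  Rs2 = R1 + Rp1 (series, joined only at node 1) = 13 + 60.88 = 73.88 Ω
R_eq = 73.88 Ω

Final answer: 73.88 Ω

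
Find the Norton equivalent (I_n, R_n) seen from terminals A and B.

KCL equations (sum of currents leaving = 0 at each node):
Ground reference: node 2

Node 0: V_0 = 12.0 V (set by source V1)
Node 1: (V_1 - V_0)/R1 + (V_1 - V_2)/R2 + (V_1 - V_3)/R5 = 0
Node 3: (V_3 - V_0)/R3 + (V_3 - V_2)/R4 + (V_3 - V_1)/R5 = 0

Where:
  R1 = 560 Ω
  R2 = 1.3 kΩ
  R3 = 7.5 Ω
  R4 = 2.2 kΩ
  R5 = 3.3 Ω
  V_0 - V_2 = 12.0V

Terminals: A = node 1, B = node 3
Find the Thévenin equivalent first; then I_n = V_th/R_th and R_n = R_th.
Step 1 — V_th is the open-circuit voltage V_A - V_B (nothing connected across the terminals).
Nodal analysis, taking node 2 as the 0 V reference.
Source V1 fixes V_0 = 12 V.
KCL at each unknown node (sum of currents leaving = 0; resistances in Ω):
  Node 1: (V_1 - 12)/560 + (V_1 - 0)/1300 + (V_1 - V_3)/3.3 = 0
  Node 3: (V_3 - 12)/7.5 + (V_3 - 0)/2200 + (V_3 - V_1)/3.3 = 0
Collecting terms (coefficients in siemens):
  0.3056·V_1 - 0.303·V_3 = 0.02143
  0.4368·V_3 - 0.303·V_1 = 1.6
Determinant D = (0.3056)(0.4368) - (-0.303)(-0.303) = 0.04166
V_1 = [(0.02143)(0.4368) - (-0.303)(1.6)]/D = 11.86 V
V_3 = [(0.3056)(1.6) - (0.02143)(-0.303)]/D = 11.89 V
V_th = V_1 - V_3 = 11.86 - 11.89 = -0.02931 V
Step 2 — R_th: zero the source — replace V1 by a short circuit (node 2 merges into node 0) — and find the resistance seen between A (node 1) and B (node 3).
Reduce the network between node 1 (A) and node 3 (B) by series/parallel combination:
  Rp1 = R1 ‖ R2 (parallel, both between nodes 0 and 1) = 1/(1/560 + 1/1300) = 391.4 Ω
  Rp2 = R3 ‖ R4 (parallel, both between nodes 0 and 3) = 1/(1/7.5 + 1/2200) = 7.475 Ω
  Rs1 = Rp1 + Rp2 (series, joined only at node 0) = 391.4 + 7.475 = 398.9 Ω
  Rp3 = R5 ‖ Rs1 (parallel, both between nodes 1 and 3) = 1/(1/3.3 + 1/398.9) = 3.273 Ω
R_th = 3.273 Ω
I_n = V_th/R_th = -0.02931/3.273 = -0.008956 A, and R_n = R_th = 3.273 Ω

Final answer: I_n = -0.008956 A, R_n = 3.273 Ω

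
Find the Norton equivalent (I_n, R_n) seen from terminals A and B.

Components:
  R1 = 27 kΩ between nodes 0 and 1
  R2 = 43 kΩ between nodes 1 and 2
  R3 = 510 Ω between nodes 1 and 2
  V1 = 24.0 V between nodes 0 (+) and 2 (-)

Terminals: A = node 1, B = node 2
Find the Thévenin equivalent first; then I_n = V_th/R_th and R_n = R_th.
Step 1 — V_th is the open-circuit voltage V_A - V_B (nothing connected across the terminals).
Nodal analysis, taking node 2 as the 0 V reference.
Source V1 fixes V_0 = 24 V.
KCL at each unknown node (sum of currents leaving = 0; resistances in Ω):
  Node 1: (V_1 - 24)/27000 + (V_1 - 0)/43000 + (V_1 - 0)/510 = 0
Collecting terms: 0.002021 × V_1 = 0.0008889  =>  V_1 = 0.4398 V
V_th = V_1 - V_2 = 0.4398 - 0 = 0.4398 V
Step 2 — R_th: zero the source — replace V1 by a short circuit (node 2 merges into node 0) — and find the resistance seen between A (node 1) and B (node 0).
Reduce the network between node 1 (A) and node 0 (B) by series/parallel combination:
  Rp1 = R1 ‖ R2 ‖ R3 (parallel, all between nodes 0 and 1) = 1/(1/27000 + 1/43000 + 1/510) = 494.8 Ω
R_th = 494.8 Ω
I_n = V_th/R_th = 0.4398/494.8 = 0.0008889 A, and R_n = R_th = 494.8 Ω

Final answer: I_n = 0.0008889 A, R_n = 494.8 Ω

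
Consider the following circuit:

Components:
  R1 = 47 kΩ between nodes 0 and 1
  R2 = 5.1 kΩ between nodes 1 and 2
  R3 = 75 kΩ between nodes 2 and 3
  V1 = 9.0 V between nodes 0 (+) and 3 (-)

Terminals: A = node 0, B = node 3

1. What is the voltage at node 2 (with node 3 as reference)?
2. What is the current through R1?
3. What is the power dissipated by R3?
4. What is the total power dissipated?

Nodal analysis, taking node 3 as the 0 V reference.
Source V1 fixes V_0 = 9 V.
KCL at each unknown node (sum of currents leaving = 0; resistances in Ω):
  Node 1: (V_1 - 9)/47000 + (V_1 - V_2)/5100 = 0
  Node 2: (V_2 - V_1)/5100 + (V_2 - 0)/75000 = 0
Collecting terms (coefficients in siemens):
  0.0002174·V_1 - 0.0001961·V_2 = 0.0001915
  0.0002094·V_2 - 0.0001961·V_1 = 0
Determinant D = (0.0002174)(0.0002094) - (-0.0001961)(-0.0001961) = 0.00000000707
V_1 = [(0.0001915)(0.0002094) - (-0.0001961)(0)]/D = 5.672 V
V_2 = [(0.0002174)(0) - (0.0001915)(-0.0001961)]/D = 5.311 V
Part 1:
  Read off the nodal solution: V_2 = 5.311 V
Part 2:
  I_R1 = (V_0 - V_1)/R1 = (9 - 5.672)/47000 = 0.00007081 A
  Magnitude: I_R1 = 0.00007081 A
Part 3:
  I_R3 = (V_2 - V_3)/R3 = (5.311 - 0)/75000 = 0.00007081 A
  P_R3 = I_R3² × R3 = (0.00007081)² × 75000 = 0.0003761 W
Part 4:
  Power in each resistor, P = (ΔV)²/R:
    P_R1 = (9 - 5.672)²/47000 = 0.0002357 W
    P_R2 = (5.672 - 5.311)²/5100 = 0.00002557 W
    P_R3 = (5.311 - 0)²/75000 = 0.0003761 W
  P_total = P_R1 + P_R2 + P_R3 = 0.0006373 W

Final answers:
1. V_2 = 5.311 V
2. I_R1 = 7.081e-05 A
3. P_R3 = 0.0003761 W
4. P_total = 0.0006373 W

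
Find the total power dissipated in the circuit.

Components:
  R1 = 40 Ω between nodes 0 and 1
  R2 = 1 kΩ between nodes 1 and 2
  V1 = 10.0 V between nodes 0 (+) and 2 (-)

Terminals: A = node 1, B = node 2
Nodal analysis, taking node 2 as the 0 V reference.
Source V1 fixes V_0 = 10 V.
KCL at each unknown node (sum of currents leaving = 0; resistances in Ω):
  Node 1: (V_1 - 10)/40 + (V_1 - 0)/1000 = 0
Collecting terms: 0.026 × V_1 = 0.25  =>  V_1 = 9.615 V
Power in each resistor, P = (ΔV)²/R:
  P_R1 = (10 - 9.615)²/40 = 0.003698 W
  P_R2 = (9.615 - 0)²/1000 = 0.09246 W
P_total = P_R1 + P_R2 = 0.09615 W

Final answer: 0.09615 W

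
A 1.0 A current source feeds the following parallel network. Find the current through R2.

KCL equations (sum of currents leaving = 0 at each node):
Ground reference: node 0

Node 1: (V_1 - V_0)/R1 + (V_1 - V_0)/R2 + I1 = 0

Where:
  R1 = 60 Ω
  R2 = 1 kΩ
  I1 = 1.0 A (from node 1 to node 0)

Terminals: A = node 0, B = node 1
All resistors sit directly between nodes 0 and 1, so they are in parallel and share one voltage V; the full source current 1 A splits among them.
1/R_par = 1/60 + 1/1000 = 0.01767 S  =>  R_par = 56.6 Ω
V = I × R_par = 1 × 56.6 = 56.6 V
I_R2 = V/R2 = 56.6/1000 = 0.0566 A

Final answer: 0.0566 A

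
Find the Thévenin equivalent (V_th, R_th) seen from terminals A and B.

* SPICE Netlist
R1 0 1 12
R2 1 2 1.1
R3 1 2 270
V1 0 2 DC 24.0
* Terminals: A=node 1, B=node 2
Step 1 — V_th is the open-circuit voltage V_A - V_B (nothing connected across the terminals).
Nodal analysis, taking node 2 as the 0 V reference.
Source V1 fixes V_0 = 24 V.
KCL at each unknown node (sum of currents leaving = 0; resistances in Ω):
  Node 1: (V_1 - 24)/12 + (V_1 - 0)/1.1 + (V_1 - 0)/270 = 0
Collecting terms: 0.9961 × V_1 = 2  =>  V_1 = 2.008 V
V_th = V_1 - V_2 = 2.008 - 0 = 2.008 V
Step 2 — R_th: zero the source — replace V1 by a short circuit (node 2 merges into node 0) — and find the resistance seen between A (node 1) and B (node 0).
Reduce the network between node 1 (A) and node 0 (B) by series/parallel combination:
  Rp1 = R1 ‖ R2 ‖ R3 (parallel, all between nodes 0 and 1) = 1/(1/12 + 1/1.1 + 1/270) = 1.004 Ω
R_th = 1.004 Ω

Final answer: V_th = 2.008 V, R_th = 1.004 Ω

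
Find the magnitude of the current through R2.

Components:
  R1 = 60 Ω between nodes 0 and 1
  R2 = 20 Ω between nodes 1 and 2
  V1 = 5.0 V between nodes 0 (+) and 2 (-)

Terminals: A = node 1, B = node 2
Nodal analysis, taking node 2 as the 0 V reference.
Source V1 fixes V_0 = 5 V.
KCL at each unknown node (sum of currents leaving = 0; resistances in Ω):
  Node 1: (V_1 - 5)/60 + (V_1 - 0)/20 = 0
Collecting terms: 0.06667 × V_1 = 0.08333  =>  V_1 = 1.25 V
I_R2 = (V_1 - V_2)/R2 = (1.25 - 0)/20 = 0.0625 A
|I_R2| = 0.0625 A

Final answer: |I_R2| = 0.0625 A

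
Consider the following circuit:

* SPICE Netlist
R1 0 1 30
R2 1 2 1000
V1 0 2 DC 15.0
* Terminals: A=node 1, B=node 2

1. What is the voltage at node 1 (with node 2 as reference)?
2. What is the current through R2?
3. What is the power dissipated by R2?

Nodal analysis, taking node 2 as the 0 V reference.
Source V1 fixes V_0 = 15 V.
KCL at each unknown node (sum of currents leaving = 0; resistances in Ω):
  Node 1: (V_1 - 15)/30 + (V_1 - 0)/1000 = 0
Collecting terms: 0.03433 × V_1 = 0.5  =>  V_1 = 14.56 V
Part 1:
  Read off the nodal solution: V_1 = 14.56 V
Part 2:
  I_R2 = (V_1 - V_2)/R2 = (14.56 - 0)/1000 = 0.01456 A
  Magnitude: I_R2 = 0.01456 A
Part 3:
  I_R2 = (V_1 - V_2)/R2 = (14.56 - 0)/1000 = 0.01456 A
  P_R2 = I_R2² × R2 = (0.01456)² × 1000 = 0.2121 W

Final answers:
1. V_1 = 14.56 V
2. I_R2 = 0.01456 A
3. P_R2 = 0.2121 W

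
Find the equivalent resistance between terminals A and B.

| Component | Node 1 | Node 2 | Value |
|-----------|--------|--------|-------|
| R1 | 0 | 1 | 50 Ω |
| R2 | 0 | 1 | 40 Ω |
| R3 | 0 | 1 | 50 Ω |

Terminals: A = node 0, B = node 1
Reduce the network between node 0 (A) and node 1 (B) by series/parallel combination:
  Rp1 = R1 ‖ R2 ‖ R3 (parallel, all between nodes 0 and 1) = 1/(1/50 + 1/40 + 1/50) = 15.38 Ω
R_eq = 15.38 Ω

Final answer: 15.38 Ω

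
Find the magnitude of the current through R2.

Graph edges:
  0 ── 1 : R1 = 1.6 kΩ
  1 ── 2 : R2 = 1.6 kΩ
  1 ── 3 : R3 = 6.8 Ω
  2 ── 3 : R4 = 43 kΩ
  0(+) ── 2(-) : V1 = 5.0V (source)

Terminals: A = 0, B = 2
Nodal analysis, taking node 2 as the 0 V reference.
Source V1 fixes V_0 = 5 V.
KCL at each unknown node (sum of currents leaving = 0; resistances in Ω):
  Node 1: (V_1 - 5)/1600 + (V_1 - 0)/1600 + (V_1 - V_3)/6.8 = 0
  Node 3: (V_3 - V_1)/6.8 + (V_3 - 0)/43000 = 0
Collecting terms (coefficients in siemens):
  0.1483·V_1 - 0.1471·V_3 = 0.003125
  0.1471·V_3 - 0.1471·V_1 = 0
Determinant D = (0.1483)(0.1471) - (-0.1471)(-0.1471) = 0.0001873
V_1 = [(0.003125)(0.1471) - (-0.1471)(0)]/D = 2.454 V
V_3 = [(0.1483)(0) - (0.003125)(-0.1471)]/D = 2.454 V
I_R2 = (V_1 - V_2)/R2 = (2.454 - 0)/1600 = 0.001534 A
|I_R2| = 0.001534 A

Final answer: |I_R2| = 0.001534 A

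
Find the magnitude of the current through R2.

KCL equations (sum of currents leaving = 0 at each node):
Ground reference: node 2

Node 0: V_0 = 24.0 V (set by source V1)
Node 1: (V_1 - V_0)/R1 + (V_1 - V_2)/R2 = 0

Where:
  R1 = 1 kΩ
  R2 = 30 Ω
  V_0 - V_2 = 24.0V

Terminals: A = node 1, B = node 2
Nodal analysis, taking node 2 as the 0 V reference.
Source V1 fixes V_0 = 24 V.
KCL at each unknown node (sum of currents leaving = 0; resistances in Ω):
  Node 1: (V_1 - 24)/1000 + (V_1 - 0)/30 = 0
Collecting terms: 0.03433 × V_1 = 0.024  =>  V_1 = 0.699 V
I_R2 = (V_1 - V_2)/R2 = (0.699 - 0)/30 = 0.0233 A
|I_R2| = 0.0233 A

Final answer: |I_R2| = 0.0233 A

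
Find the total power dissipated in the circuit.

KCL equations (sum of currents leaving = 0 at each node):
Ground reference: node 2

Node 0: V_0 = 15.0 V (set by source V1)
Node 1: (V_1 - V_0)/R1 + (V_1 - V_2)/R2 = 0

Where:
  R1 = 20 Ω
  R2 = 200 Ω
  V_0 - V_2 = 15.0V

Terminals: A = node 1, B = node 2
Nodal analysis, taking node 2 as the 0 V reference.
Source V1 fixes V_0 = 15 V.
KCL at each unknown node (sum of currents leaving = 0; resistances in Ω):
  Node 1: (V_1 - 15)/20 + (V_1 - 0)/200 = 0
Collecting terms: 0.055 × V_1 = 0.75  =>  V_1 = 13.64 V
Power in each resistor, P = (ΔV)²/R:
  P_R1 = (15 - 13.64)²/20 = 0.09298 W
  P_R2 = (13.64 - 0)²/200 = 0.9298 W
P_total = P_R1 + P_R2 = 1.023 W

Final answer: 1.023 W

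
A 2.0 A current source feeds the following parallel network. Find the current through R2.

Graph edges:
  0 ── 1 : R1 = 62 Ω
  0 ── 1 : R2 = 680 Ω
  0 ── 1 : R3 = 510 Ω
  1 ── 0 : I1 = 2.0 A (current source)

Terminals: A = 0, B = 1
All resistors sit directly between nodes 0 and 1, so they are in parallel and share one voltage V; the full source current 2 A splits among them.
1/R_par = 1/62 + 1/680 + 1/510 = 0.01956 S  =>  R_par = 51.12 Ω
V = I × R_par = 2 × 51.12 = 102.2 V
I_R2 = V/R2 = 102.2/680 = 0.1504 A

Final answer: 0.1504 A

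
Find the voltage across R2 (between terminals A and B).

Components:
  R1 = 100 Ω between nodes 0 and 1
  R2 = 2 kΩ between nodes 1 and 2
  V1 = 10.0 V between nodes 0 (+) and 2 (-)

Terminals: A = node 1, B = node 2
R1 and R2 are in series across V1 (node 0 → node 1 → node 2), and the output A–B is taken across R2, so this is a voltage divider.
Series current: I = V1/(R1 + R2) = 10/(100 + 2000) = 10/2100 = 0.004762 A
V_R2 = I × R2 = V1 × R2/(R1 + R2) = 10 × 2000/2100 = 9.524 V

Final answer: 9.524 V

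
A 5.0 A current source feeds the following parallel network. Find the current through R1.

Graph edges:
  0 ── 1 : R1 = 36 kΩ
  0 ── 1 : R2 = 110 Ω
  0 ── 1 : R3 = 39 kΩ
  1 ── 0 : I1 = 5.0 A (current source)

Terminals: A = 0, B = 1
All resistors sit directly between nodes 0 and 1, so they are in parallel and share one voltage V; the full source current 5 A splits among them.
1/R_par = 1/36000 + 1/110 + 1/39000 = 0.009144 S  =>  R_par = 109.4 Ω
V = I × R_par = 5 × 109.4 = 546.8 V
I_R1 = V/R1 = 546.8/36000 = 0.01519 A

Final answer: 0.01519 A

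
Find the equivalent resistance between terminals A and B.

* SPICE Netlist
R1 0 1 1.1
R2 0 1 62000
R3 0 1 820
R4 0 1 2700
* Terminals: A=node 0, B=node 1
Reduce the network between node 0 (A) and node 1 (B) by series/parallel combination:
  Rp1 = R1 ‖ R2 ‖ R3 ‖ R4 (parallel, all between nodes 0 and 1) = 1/(1/1.1 + 1/62000 + 1/820 + 1/2700) = 1.098 Ω
R_eq = 1.098 Ω

Final answer: 1.098 Ω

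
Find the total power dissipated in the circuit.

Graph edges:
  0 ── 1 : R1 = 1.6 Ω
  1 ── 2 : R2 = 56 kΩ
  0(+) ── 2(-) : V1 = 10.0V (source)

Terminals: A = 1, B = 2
Nodal analysis, taking node 2 as the 0 V reference.
Source V1 fixes V_0 = 10 V.
KCL at each unknown node (sum of currents leaving = 0; resistances in Ω):
  Node 1: (V_1 - 10)/1.6 + (V_1 - 0)/56000 = 0
Collecting terms: 0.625 × V_1 = 6.25  =>  V_1 = 10 V
Power in each resistor, P = (ΔV)²/R:
  P_R1 = (10 - 10)²/1.6 = 0.00000005102 W
  P_R2 = (10 - 0)²/56000 = 0.001786 W
P_total = P_R1 + P_R2 = 0.001786 W

Final answer: 0.001786 W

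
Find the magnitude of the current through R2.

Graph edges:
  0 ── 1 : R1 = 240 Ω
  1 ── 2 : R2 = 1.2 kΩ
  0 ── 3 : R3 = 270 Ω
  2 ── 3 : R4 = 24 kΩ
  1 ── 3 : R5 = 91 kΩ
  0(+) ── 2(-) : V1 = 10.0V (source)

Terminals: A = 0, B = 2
Nodal analysis, taking node 2 as the 0 V reference.
Source V1 fixes V_0 = 10 V.
KCL at each unknown node (sum of currents leaving = 0; resistances in Ω):
  Node 1: (V_1 - 10)/240 + (V_1 - 0)/1200 + (V_1 - V_3)/91000 = 0
  Node 3: (V_3 - 10)/270 + (V_3 - 0)/24000 + (V_3 - V_1)/91000 = 0
Collecting terms (coefficients in siemens):
  0.005011·V_1 - 0.00001099·V_3 = 0.04167
  0.003756·V_3 - 0.00001099·V_1 = 0.03704
Determinant D = (0.005011)(0.003756) - (-0.00001099)(-0.00001099) = 0.00001882
V_1 = [(0.04167)(0.003756) - (-0.00001099)(0.03704)]/D = 8.337 V
V_3 = [(0.005011)(0.03704) - (0.04167)(-0.00001099)]/D = 9.884 V
I_R2 = (V_1 - V_2)/R2 = (8.337 - 0)/1200 = 0.006947 A
|I_R2| = 0.006947 A

Final answer: |I_R2| = 0.006947 A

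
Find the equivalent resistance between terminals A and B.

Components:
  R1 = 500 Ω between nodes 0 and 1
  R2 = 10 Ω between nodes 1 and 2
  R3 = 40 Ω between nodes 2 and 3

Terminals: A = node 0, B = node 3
Reduce the network between node 0 (A) and node 3 (B) by series/parallel combination:
  Rs1 = R1 + R2 (series, joined only at node 1) = 500 + 10 = 510 Ω
  Rs2 = R3 + Rs1 (series, joined only at node 2) = 40 + 510 = 550 Ω
R_eq = 550 Ω

Final answer: 550 Ω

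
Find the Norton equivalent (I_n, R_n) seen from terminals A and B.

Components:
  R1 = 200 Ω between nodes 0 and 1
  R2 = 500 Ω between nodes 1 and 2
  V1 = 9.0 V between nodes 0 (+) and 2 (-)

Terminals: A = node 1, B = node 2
Find the Thévenin equivalent first; then I_n = V_th/R_th and R_n = R_th.
Step 1 — V_th is the open-circuit voltage V_A - V_B (nothing connected across the terminals).
Nodal analysis, taking node 2 as the 0 V reference.
Source V1 fixes V_0 = 9 V.
KCL at each unknown node (sum of currents leaving = 0; resistances in Ω):
  Node 1: (V_1 - 9)/200 + (V_1 - 0)/500 = 0
Collecting terms: 0.007 × V_1 = 0.045  =>  V_1 = 6.429 V
V_th = V_1 - V_2 = 6.429 - 0 = 6.429 V
Step 2 — R_th: zero the source — replace V1 by a short circuit (node 2 merges into node 0) — and find the resistance seen between A (node 1) and B (node 0).
Reduce the network between node 1 (A) and node 0 (B) by series/parallel combination:
  Rp1 = R1 ‖ R2 (parallel, both between nodes 0 and 1) = 1/(1/200 + 1/500) = 142.9 Ω
R_th = 142.9 Ω
I_n = V_th/R_th = 6.429/142.9 = 0.045 A, and R_n = R_th = 142.9 Ω

Final answer: I_n = 0.045 A, R_n = 142.9 Ω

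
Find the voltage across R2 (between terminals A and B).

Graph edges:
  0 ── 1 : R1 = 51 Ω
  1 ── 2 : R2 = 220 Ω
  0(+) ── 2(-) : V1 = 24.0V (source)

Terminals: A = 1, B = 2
R1 and R2 are in series across V1 (node 0 → node 1 → node 2), and the output A–B is taken across R2, so this is a voltage divider.
Series current: I = V1/(R1 + R2) = 24/(51 + 220) = 24/271 = 0.08856 A
V_R2 = I × R2 = V1 × R2/(R1 + R2) = 24 × 220/271 = 19.48 V

Final answer: 19.48 V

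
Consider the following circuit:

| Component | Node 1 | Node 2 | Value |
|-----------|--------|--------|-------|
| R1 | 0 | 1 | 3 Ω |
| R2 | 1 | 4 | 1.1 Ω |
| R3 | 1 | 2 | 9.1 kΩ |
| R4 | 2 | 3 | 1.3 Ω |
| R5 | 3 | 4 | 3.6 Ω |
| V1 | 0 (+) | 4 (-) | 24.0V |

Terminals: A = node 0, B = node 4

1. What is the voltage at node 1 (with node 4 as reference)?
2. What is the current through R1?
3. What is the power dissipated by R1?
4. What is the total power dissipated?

Nodal analysis, taking node 4 as the 0 V reference.
Source V1 fixes V_0 = 24 V.
KCL at each unknown node (sum of currents leaving = 0; resistances in Ω):
  Node 1: (V_1 - 24)/3 + (V_1 - 0)/1.1 + (V_1 - V_2)/9100 = 0
  Node 2: (V_2 - V_1)/9100 + (V_2 - V_3)/1.3 = 0
  Node 3: (V_3 - V_2)/1.3 + (V_3 - 0)/3.6 = 0
Collecting terms (coefficients in siemens):
  1.243·V_1 - 0.0001099·V_2 = 8
  0.7693·V_2 - 0.0001099·V_1 - 0.7692·V_3 = 0
  1.047·V_3 - 0.7692·V_2 = 0
Solving these 3 simultaneous equations (Gaussian elimination) gives:
  V_1 = 6.438 V, V_2 = 0.003465 V, V_3 = 0.002546 V
Part 1:
  Read off the nodal solution: V_1 = 6.438 V
Part 2:
  I_R1 = (V_0 - V_1)/R1 = (24 - 6.438)/3 = 5.854 A
  Magnitude: I_R1 = 5.854 A
Part 3:
  I_R1 = (V_0 - V_1)/R1 = (24 - 6.438)/3 = 5.854 A
  P_R1 = I_R1² × R1 = (5.854)² × 3 = 102.8 W
Part 4:
  Power in each resistor, P = (ΔV)²/R:
    P_R1 = (24 - 6.438)²/3 = 102.8 W
    P_R2 = (6.438 - 0)²/1.1 = 37.69 W
    P_R3 = (6.438 - 0.003465)²/9100 = 0.00455 W
    P_R4 = (0.003465 - 0.002546)²/1.3 = 0.0000006501 W
    P_R5 = (0.002546 - 0)²/3.6 = 0.0000018 W
  P_total = P_R1 + P_R2 + P_R3 + P_R4 + P_R5 = 140.5 W

Final answers:
1. V_1 = 6.438 V
2. I_R1 = 5.854 A
3. P_R1 = 102.8 W
4. P_total = 140.5 W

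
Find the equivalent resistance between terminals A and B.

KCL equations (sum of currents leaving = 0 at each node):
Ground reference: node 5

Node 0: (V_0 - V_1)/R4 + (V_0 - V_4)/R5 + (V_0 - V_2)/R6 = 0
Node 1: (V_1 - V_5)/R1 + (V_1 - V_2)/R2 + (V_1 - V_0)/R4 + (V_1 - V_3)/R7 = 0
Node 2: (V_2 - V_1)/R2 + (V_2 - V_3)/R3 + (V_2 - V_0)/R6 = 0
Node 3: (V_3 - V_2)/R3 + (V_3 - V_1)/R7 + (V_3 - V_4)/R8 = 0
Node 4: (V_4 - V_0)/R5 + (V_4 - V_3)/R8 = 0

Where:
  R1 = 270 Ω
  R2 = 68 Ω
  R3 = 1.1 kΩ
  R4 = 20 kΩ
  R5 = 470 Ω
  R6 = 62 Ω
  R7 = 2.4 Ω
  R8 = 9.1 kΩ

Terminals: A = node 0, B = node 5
The network is not a plain series/parallel combination. Inject a 1 A test current into terminal A (node 0) and return it from terminal B (node 5); then R_eq = V_A / (1 A).
Nodal analysis, taking node 5 as the 0 V reference.
Current source I_test pushes 1 A into node 0 and draws it out of node 5.
KCL at each unknown node (sum of currents leaving = 0; resistances in Ω):
  Node 0: (V_0 - V_1)/20000 + (V_0 - V_4)/470 + (V_0 - V_2)/62 - 1 = 0
  Node 1: (V_1 - V_0)/20000 + (V_1 - 0)/270 + (V_1 - V_2)/68 + (V_1 - V_3)/2.4 = 0
  Node 2: (V_2 - V_0)/62 + (V_2 - V_1)/68 + (V_2 - V_3)/1100 = 0
  Node 3: (V_3 - V_1)/2.4 + (V_3 - V_2)/1100 + (V_3 - V_4)/9100 = 0
  Node 4: (V_4 - V_0)/470 + (V_4 - V_3)/9100 = 0
Collecting terms (coefficients in siemens):
  0.01831·V_0 - 0.00005·V_1 - 0.01613·V_2 - 0.002128·V_4 = 1
  0.4351·V_1 - 0.00005·V_0 - 0.01471·V_2 - 0.4167·V_3 = 0
  0.03174·V_2 - 0.01613·V_0 - 0.01471·V_1 - 0.0009091·V_3 = 0
  0.4177·V_3 - 0.4167·V_1 - 0.0009091·V_2 - 0.0001099·V_4 = 0
  0.002238·V_4 - 0.002128·V_0 - 0.0001099·V_3 = 0
Solving these 5 simultaneous equations (Gaussian elimination) gives:
  V_0 = 393.6 V, V_1 = 270 V, V_2 = 332.8 V, V_3 = 270.2 V
  V_4 = 387.6 V
R_eq = V_0 / 1 A = 393.6 Ω

Final answer: 393.6 Ω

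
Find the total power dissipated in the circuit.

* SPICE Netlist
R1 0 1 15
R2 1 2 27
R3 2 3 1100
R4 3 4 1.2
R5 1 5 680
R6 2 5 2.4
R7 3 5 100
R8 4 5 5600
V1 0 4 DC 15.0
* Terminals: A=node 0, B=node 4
Nodal analysis, taking node 4 as the 0 V reference.
Source V1 fixes V_0 = 15 V.
KCL at each unknown node (sum of currents leaving = 0; resistances in Ω):
  Node 1: (V_1 - 15)/15 + (V_1 - V_2)/27 + (V_1 - V_5)/680 = 0
  Node 2: (V_2 - V_1)/27 + (V_2 - V_3)/1100 + (V_2 - V_5)/2.4 = 0
  Node 3: (V_3 - V_2)/1100 + (V_3 - 0)/1.2 + (V_3 - V_5)/100 = 0
  Node 5: (V_5 - V_1)/680 + (V_5 - V_2)/2.4 + (V_5 - V_3)/100 + (V_5 - 0)/5600 = 0
Collecting terms (coefficients in siemens):
  0.1052·V_1 - 0.03704·V_2 - 0.001471·V_5 = 1
  0.4546·V_2 - 0.03704·V_1 - 0.0009091·V_3 - 0.4167·V_5 = 0
  0.8442·V_3 - 0.0009091·V_2 - 0.01·V_5 = 0
  0.4283·V_5 - 0.001471·V_1 - 0.4167·V_2 - 0.01·V_3 = 0
Solving these 4 simultaneous equations (Gaussian elimination) gives:
  V_1 = 13.32 V, V_2 = 10.43 V, V_3 = 0.132 V, V_5 = 10.19 V
Power in each resistor, P = (ΔV)²/R:
  P_R1 = (15 - 13.32)²/15 = 0.1875 W
  P_R2 = (13.32 - 10.43)²/27 = 0.3103 W
  P_R3 = (10.43 - 0.132)²/1100 = 0.09638 W
  P_R4 = (0.132 - 0)²/1.2 = 0.01451 W
  P_R5 = (13.32 - 10.19)²/680 = 0.0144 W
  P_R6 = (10.43 - 10.19)²/2.4 = 0.02297 W
  P_R7 = (0.132 - 10.19)²/100 = 1.012 W
  P_R8 = (0 - 10.19)²/5600 = 0.01856 W
P_total = P_R1 + P_R2 + P_R3 + P_R4 + P_R5 + P_R6 + P_R7 + P_R8 = 1.677 W

Final answer: 1.677 W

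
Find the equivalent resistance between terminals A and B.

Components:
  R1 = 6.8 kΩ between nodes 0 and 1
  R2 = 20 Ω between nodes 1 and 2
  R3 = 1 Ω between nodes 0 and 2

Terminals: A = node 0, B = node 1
Reduce the network between node 0 (A) and node 1 (B) by series/parallel combination:
  Rs1 = R3 + R2 (series, joined only at node 2) = 1 + 20 = 21 Ω
  Rp1 = R1 ‖ Rs1 (parallel, both between nodes 0 and 1) = 1/(1/6800 + 1/21) = 20.94 Ω
R_eq = 20.94 Ω

Final answer: 20.94 Ω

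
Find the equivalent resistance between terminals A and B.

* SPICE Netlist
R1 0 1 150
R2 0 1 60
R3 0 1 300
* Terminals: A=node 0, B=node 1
Reduce the network between node 0 (A) and node 1 (B) by series/parallel combination:
  Rp1 = R1 ‖ R2 ‖ R3 (parallel, all between nodes 0 and 1) = 1/(1/150 + 1/60 + 1/300) = 37.5 Ω
R_eq = 37.5 Ω

Final answer: 37.5 Ω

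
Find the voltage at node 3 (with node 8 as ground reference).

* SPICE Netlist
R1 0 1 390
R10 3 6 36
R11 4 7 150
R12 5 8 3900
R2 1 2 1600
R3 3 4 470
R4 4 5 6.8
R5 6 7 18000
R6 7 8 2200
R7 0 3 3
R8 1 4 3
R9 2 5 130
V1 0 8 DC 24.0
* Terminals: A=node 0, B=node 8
Nodal analysis, taking node 8 as the 0 V reference.
Source V1 fixes V_0 = 24 V.
KCL at each unknown node (sum of currents leaving = 0; resistances in Ω):
  Node 1: (V_1 - 24)/390 + (V_1 - V_2)/1600 + (V_1 - V_4)/3 = 0
  Node 2: (V_2 - V_1)/1600 + (V_2 - V_5)/130 = 0
  Node 3: (V_3 - V_4)/470 + (V_3 - 24)/3 + (V_3 - V_6)/36 = 0
  Node 4: (V_4 - V_3)/470 + (V_4 - V_5)/6.8 + (V_4 - V_1)/3 + (V_4 - V_7)/150 = 0
  Node 5: (V_5 - V_4)/6.8 + (V_5 - V_2)/130 + (V_5 - 0)/3900 = 0
  Node 6: (V_6 - V_7)/18000 + (V_6 - V_3)/36 = 0
  Node 7: (V_7 - V_6)/18000 + (V_7 - 0)/2200 + (V_7 - V_4)/150 = 0
Collecting terms (coefficients in siemens):
  0.3365·V_1 - 0.000625·V_2 - 0.3333·V_4 = 0.06154
  0.008317·V_2 - 0.000625·V_1 - 0.007692·V_5 = 0
  0.3632·V_3 - 0.002128·V_4 - 0.02778·V_6 = 8
  0.4892·V_4 - 0.3333·V_1 - 0.002128·V_3 - 0.1471·V_5 - 0.006667·V_7 = 0
  0.155·V_5 - 0.007692·V_2 - 0.1471·V_4 = 0
  0.02783·V_6 - 0.02778·V_3 - 0.00005556·V_7 = 0
  0.007177·V_7 - 0.006667·V_4 - 0.00005556·V_6 = 0
Solving these 7 simultaneous equations (Gaussian elimination) gives:
  V_1 = 21 V, V_2 = 20.95 V, V_3 = 23.98 V, V_4 = 20.98 V
  V_5 = 20.94 V, V_6 = 23.97 V, V_7 = 19.67 V
The requested potential is V_3 = 23.98 V.

Final answer: V_3 = 23.98 V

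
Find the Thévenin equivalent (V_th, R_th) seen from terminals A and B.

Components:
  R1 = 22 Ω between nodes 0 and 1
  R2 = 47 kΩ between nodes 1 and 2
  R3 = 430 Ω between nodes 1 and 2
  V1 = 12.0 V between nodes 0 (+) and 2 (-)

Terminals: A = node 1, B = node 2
Step 1 — V_th is the open-circuit voltage V_A - V_B (nothing connected across the terminals).
Nodal analysis, taking node 2 as the 0 V reference.
Source V1 fixes V_0 = 12 V.
KCL at each unknown node (sum of currents leaving = 0; resistances in Ω):
  Node 1: (V_1 - 12)/22 + (V_1 - 0)/47000 + (V_1 - 0)/430 = 0
Collecting terms: 0.0478 × V_1 = 0.5455  =>  V_1 = 11.41 V
V_th = V_1 - V_2 = 11.41 - 0 = 11.41 V
Step 2 — R_th: zero the source — replace V1 by a short circuit (node 2 merges into node 0) — and find the resistance seen between A (node 1) and B (node 0).
Reduce the network between node 1 (A) and node 0 (B) by series/parallel combination:
  Rp1 = R1 ‖ R2 ‖ R3 (parallel, all between nodes 0 and 1) = 1/(1/22 + 1/47000 + 1/430) = 20.92 Ω
R_th = 20.92 Ω

Final answer: V_th = 11.41 V, R_th = 20.92 Ω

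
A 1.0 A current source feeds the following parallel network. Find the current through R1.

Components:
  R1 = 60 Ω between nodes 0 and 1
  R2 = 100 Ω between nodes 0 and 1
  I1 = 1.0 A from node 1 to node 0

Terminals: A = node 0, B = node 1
All resistors sit directly between nodes 0 and 1, so they are in parallel and share one voltage V; the full source current 1 A splits among them.
1/R_par = 1/60 + 1/100 = 0.02667 S  =>  R_par = 37.5 Ω
V = I × R_par = 1 × 37.5 = 37.5 V
I_R1 = V/R1 = 37.5/60 = 0.625 A

Final answer: 0.625 A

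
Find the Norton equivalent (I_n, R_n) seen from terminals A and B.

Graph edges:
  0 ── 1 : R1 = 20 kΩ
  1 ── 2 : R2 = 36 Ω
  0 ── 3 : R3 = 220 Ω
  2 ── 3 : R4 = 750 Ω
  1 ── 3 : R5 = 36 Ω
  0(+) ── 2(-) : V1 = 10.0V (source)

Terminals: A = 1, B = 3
Find the Thévenin equivalent first; then I_n = V_th/R_th and R_n = R_th.
Step 1 — V_th is the open-circuit voltage V_A - V_B (nothing connected across the terminals).
Nodal analysis, taking node 2 as the 0 V reference.
Source V1 fixes V_0 = 10 V.
KCL at each unknown node (sum of currents leaving = 0; resistances in Ω):
  Node 1: (V_1 - 10)/20000 + (V_1 - 0)/36 + (V_1 - V_3)/36 = 0
  Node 3: (V_3 - 10)/220 + (V_3 - 0)/750 + (V_3 - V_1)/36 = 0
Collecting terms (coefficients in siemens):
  0.05561·V_1 - 0.02778·V_3 = 0.0005
  0.03366·V_3 - 0.02778·V_1 = 0.04545
Determinant D = (0.05561)(0.03366) - (-0.02778)(-0.02778) = 0.0011
V_1 = [(0.0005)(0.03366) - (-0.02778)(0.04545)]/D = 1.163 V
V_3 = [(0.05561)(0.04545) - (0.0005)(-0.02778)]/D = 2.311 V
V_th = V_1 - V_3 = 1.163 - 2.311 = -1.147 V
Step 2 — R_th: zero the source — replace V1 by a short circuit (node 2 merges into node 0) — and find the resistance seen between A (node 1) and B (node 3).
Reduce the network between node 1 (A) and node 3 (B) by series/parallel combination:
  Rp1 = R1 ‖ R2 (parallel, both between nodes 0 and 1) = 1/(1/20000 + 1/36) = 35.94 Ω
  Rp2 = R3 ‖ R4 (parallel, both between nodes 0 and 3) = 1/(1/220 + 1/750) = 170.1 Ω
  Rs1 = Rp1 + Rp2 (series, joined only at node 0) = 35.94 + 170.1 = 206 Ω
  Rp3 = R5 ‖ Rs1 (parallel, both between nodes 1 and 3) = 1/(1/36 + 1/206) = 30.65 Ω
R_th = 30.65 Ω
I_n = V_th/R_th = -1.147/30.65 = -0.03744 A, and R_n = R_th = 30.65 Ω

Final answer: I_n = -0.03744 A, R_n = 30.65 Ω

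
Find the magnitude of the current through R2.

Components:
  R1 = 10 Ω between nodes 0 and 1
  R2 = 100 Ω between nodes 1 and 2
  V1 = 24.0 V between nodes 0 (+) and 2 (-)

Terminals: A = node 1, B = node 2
Nodal analysis, taking node 2 as the 0 V reference.
Source V1 fixes V_0 = 24 V.
KCL at each unknown node (sum of currents leaving = 0; resistances in Ω):
  Node 1: (V_1 - 24)/10 + (V_1 - 0)/100 = 0
Collecting terms: 0.11 × V_1 = 2.4  =>  V_1 = 21.82 V
I_R2 = (V_1 - V_2)/R2 = (21.82 - 0)/100 = 0.2182 A
|I_R2| = 0.2182 A

Final answer: |I_R2| = 0.2182 A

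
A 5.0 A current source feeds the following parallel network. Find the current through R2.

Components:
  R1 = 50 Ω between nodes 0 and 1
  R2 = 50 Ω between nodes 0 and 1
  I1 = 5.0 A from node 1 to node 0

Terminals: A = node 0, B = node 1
All resistors sit directly between nodes 0 and 1, so they are in parallel and share one voltage V; the full source current 5 A splits among them.
1/R_par = 1/50 + 1/50 = 0.04 S  =>  R_par = 25 Ω
V = I × R_par = 5 × 25 = 125 V
I_R2 = V/R2 = 125/50 = 2.5 A

Final answer: 2.5 A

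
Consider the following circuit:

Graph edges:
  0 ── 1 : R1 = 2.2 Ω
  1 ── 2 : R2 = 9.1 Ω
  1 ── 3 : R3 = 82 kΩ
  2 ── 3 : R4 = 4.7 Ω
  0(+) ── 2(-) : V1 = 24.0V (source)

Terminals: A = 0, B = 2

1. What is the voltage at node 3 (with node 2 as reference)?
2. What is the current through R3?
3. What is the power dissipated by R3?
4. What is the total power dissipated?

Nodal analysis, taking node 2 as the 0 V reference.
Source V1 fixes V_0 = 24 V.
KCL at each unknown node (sum of currents leaving = 0; resistances in Ω):
  Node 1: (V_1 - 24)/2.2 + (V_1 - 0)/9.1 + (V_1 - V_3)/82000 = 0
  Node 3: (V_3 - V_1)/82000 + (V_3 - 0)/4.7 = 0
Collecting terms (coefficients in siemens):
  0.5644·V_1 - 0.0000122·V_3 = 10.91
  0.2128·V_3 - 0.0000122·V_1 = 0
Determinant D = (0.5644)(0.2128) - (-0.0000122)(-0.0000122) = 0.1201
V_1 = [(10.91)(0.2128) - (-0.0000122)(0)]/D = 19.33 V
V_3 = [(0.5644)(0) - (10.91)(-0.0000122)]/D = 0.001108 V
Part 1:
  Read off the nodal solution: V_3 = 0.001108 V
Part 2:
  I_R3 = (V_1 - V_3)/R3 = (19.33 - 0.001108)/82000 = 0.0002357 A
  Magnitude: I_R3 = 0.0002357 A
Part 3:
  I_R3 = (V_1 - V_3)/R3 = (19.33 - 0.001108)/82000 = 0.0002357 A
  P_R3 = I_R3² × R3 = (0.0002357)² × 82000 = 0.004555 W
Part 4:
  Power in each resistor, P = (ΔV)²/R:
    P_R1 = (24 - 19.33)²/2.2 = 9.926 W
    P_R2 = (19.33 - 0)²/9.1 = 41.05 W
    P_R3 = (19.33 - 0.001108)²/82000 = 0.004555 W
    P_R4 = (0 - 0.001108)²/4.7 = 0.0000002611 W
  P_total = P_R1 + P_R2 + P_R3 + P_R4 = 50.98 W

Final answers:
1. V_3 = 0.001108 V
2. I_R3 = 0.0002357 A
3. P_R3 = 0.004555 W
4. P_total = 50.98 W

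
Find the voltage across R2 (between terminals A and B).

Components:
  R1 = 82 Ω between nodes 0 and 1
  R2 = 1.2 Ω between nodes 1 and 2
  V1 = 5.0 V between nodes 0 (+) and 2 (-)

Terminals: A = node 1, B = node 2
R1 and R2 are in series across V1 (node 0 → node 1 → node 2), and the output A–B is taken across R2, so this is a voltage divider.
Series current: I = V1/(R1 + R2) = 5/(82 + 1.2) = 5/83.2 = 0.0601 A
V_R2 = I × R2 = V1 × R2/(R1 + R2) = 5 × 1.2/83.2 = 0.07212 V

Final answer: 0.07212 V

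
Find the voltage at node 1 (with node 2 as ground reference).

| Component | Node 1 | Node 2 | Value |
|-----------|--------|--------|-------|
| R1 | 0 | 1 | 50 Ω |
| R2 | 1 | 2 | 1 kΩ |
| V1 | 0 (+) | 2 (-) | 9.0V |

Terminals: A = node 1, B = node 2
Nodal analysis, taking node 2 as the 0 V reference.
Source V1 fixes V_0 = 9 V.
KCL at each unknown node (sum of currents leaving = 0; resistances in Ω):
  Node 1: (V_1 - 9)/50 + (V_1 - 0)/1000 = 0
Collecting terms: 0.021 × V_1 = 0.18  =>  V_1 = 8.571 V
The requested potential is V_1 = 8.571 V.

Final answer: V_1 = 8.571 V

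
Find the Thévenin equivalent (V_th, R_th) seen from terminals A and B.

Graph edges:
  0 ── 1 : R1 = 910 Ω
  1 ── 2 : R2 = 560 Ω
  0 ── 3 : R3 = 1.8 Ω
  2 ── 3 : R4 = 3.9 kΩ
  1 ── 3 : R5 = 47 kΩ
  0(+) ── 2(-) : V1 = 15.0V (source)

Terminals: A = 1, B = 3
Step 1 — V_th is the open-circuit voltage V_A - V_B (nothing connected across the terminals).
Nodal analysis, taking node 2 as the 0 V reference.
Source V1 fixes V_0 = 15 V.
KCL at each unknown node (sum of currents leaving = 0; resistances in Ω):
  Node 1: (V_1 - 15)/910 + (V_1 - 0)/560 + (V_1 - V_3)/47000 = 0
  Node 3: (V_3 - 15)/1.8 + (V_3 - 0)/3900 + (V_3 - V_1)/47000 = 0
Collecting terms (coefficients in siemens):
  0.002906·V_1 - 0.00002128·V_3 = 0.01648
  0.5558·V_3 - 0.00002128·V_1 = 8.333
Determinant D = (0.002906)(0.5558) - (-0.00002128)(-0.00002128) = 0.001615
V_1 = [(0.01648)(0.5558) - (-0.00002128)(8.333)]/D = 5.782 V
V_3 = [(0.002906)(8.333) - (0.01648)(-0.00002128)]/D = 14.99 V
V_th = V_1 - V_3 = 5.782 - 14.99 = -9.211 V
Step 2 — R_th: zero the source — replace V1 by a short circuit (node 2 merges into node 0) — and find the resistance seen between A (node 1) and B (node 3).
Reduce the network between node 1 (A) and node 3 (B) by series/parallel combination:
  Rp1 = R1 ‖ R2 (parallel, both between nodes 0 and 1) = 1/(1/910 + 1/560) = 346.7 Ω
  Rp2 = R3 ‖ R4 (parallel, both between nodes 0 and 3) = 1/(1/1.8 + 1/3900) = 1.799 Ω
  Rs1 = Rp1 + Rp2 (series, joined only at node 0) = 346.7 + 1.799 = 348.5 Ω
  Rp3 = R5 ‖ Rs1 (parallel, both between nodes 1 and 3) = 1/(1/47000 + 1/348.5) = 345.9 Ω
R_th = 345.9 Ω

Final answer: V_th = -9.211 V, R_th = 345.9 Ω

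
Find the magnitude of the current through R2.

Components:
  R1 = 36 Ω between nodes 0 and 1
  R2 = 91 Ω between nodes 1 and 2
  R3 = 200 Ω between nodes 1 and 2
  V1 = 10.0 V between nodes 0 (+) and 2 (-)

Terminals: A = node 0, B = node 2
Nodal analysis, taking node 2 as the 0 V reference.
Source V1 fixes V_0 = 10 V.
KCL at each unknown node (sum of currents leaving = 0; resistances in Ω):
  Node 1: (V_1 - 10)/36 + (V_1 - 0)/91 + (V_1 - 0)/200 = 0
Collecting terms: 0.04377 × V_1 = 0.2778  =>  V_1 = 6.347 V
I_R2 = (V_1 - V_2)/R2 = (6.347 - 0)/91 = 0.06974 A
|I_R2| = 0.06974 A

Final answer: |I_R2| = 0.06974 A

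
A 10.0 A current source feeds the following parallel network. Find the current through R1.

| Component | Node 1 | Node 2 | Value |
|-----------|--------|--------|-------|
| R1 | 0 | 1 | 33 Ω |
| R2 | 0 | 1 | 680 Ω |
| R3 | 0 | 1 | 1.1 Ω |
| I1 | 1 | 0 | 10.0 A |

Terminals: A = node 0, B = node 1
All resistors sit directly between nodes 0 and 1, so they are in parallel and share one voltage V; the full source current 10 A splits among them.
1/R_par = 1/33 + 1/680 + 1/1.1 = 0.9409 S  =>  R_par = 1.063 Ω
V = I × R_par = 10 × 1.063 = 10.63 V
I_R1 = V/R1 = 10.63/33 = 0.3221 A

Final answer: 0.3221 A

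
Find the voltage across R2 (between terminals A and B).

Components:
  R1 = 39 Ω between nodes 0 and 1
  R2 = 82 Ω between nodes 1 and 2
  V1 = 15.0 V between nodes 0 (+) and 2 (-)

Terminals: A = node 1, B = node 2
R1 and R2 are in series across V1 (node 0 → node 1 → node 2), and the output A–B is taken across R2, so this is a voltage divider.
Series current: I = V1/(R1 + R2) = 15/(39 + 82) = 15/121 = 0.124 A
V_R2 = I × R2 = V1 × R2/(R1 + R2) = 15 × 82/121 = 10.17 V

Final answer: 10.17 V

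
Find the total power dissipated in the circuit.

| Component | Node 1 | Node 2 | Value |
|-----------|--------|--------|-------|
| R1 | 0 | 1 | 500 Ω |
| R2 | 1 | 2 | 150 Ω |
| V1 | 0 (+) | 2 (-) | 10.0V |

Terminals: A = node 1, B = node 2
Nodal analysis, taking node 2 as the 0 V reference.
Source V1 fixes V_0 = 10 V.
KCL at each unknown node (sum of currents leaving = 0; resistances in Ω):
  Node 1: (V_1 - 10)/500 + (V_1 - 0)/150 = 0
Collecting terms: 0.008667 × V_1 = 0.02  =>  V_1 = 2.308 V
Power in each resistor, P = (ΔV)²/R:
  P_R1 = (10 - 2.308)²/500 = 0.1183 W
  P_R2 = (2.308 - 0)²/150 = 0.0355 W
P_total = P_R1 + P_R2 = 0.1538 W

Final answer: 0.1538 W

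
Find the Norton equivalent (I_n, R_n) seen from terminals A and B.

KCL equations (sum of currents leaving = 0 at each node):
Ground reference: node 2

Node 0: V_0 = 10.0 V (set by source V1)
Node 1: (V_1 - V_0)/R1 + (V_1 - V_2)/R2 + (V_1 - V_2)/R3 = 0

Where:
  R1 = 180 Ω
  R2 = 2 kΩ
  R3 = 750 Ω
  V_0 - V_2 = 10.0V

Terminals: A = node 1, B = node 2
Find the Thévenin equivalent first; then I_n = V_th/R_th and R_n = R_th.
Step 1 — V_th is the open-circuit voltage V_A - V_B (nothing connected across the terminals).
Nodal analysis, taking node 2 as the 0 V reference.
Source V1 fixes V_0 = 10 V.
KCL at each unknown node (sum of currents leaving = 0; resistances in Ω):
  Node 1: (V_1 - 10)/180 + (V_1 - 0)/2000 + (V_1 - 0)/750 = 0
Collecting terms: 0.007389 × V_1 = 0.05556  =>  V_1 = 7.519 V
V_th = V_1 - V_2 = 7.519 - 0 = 7.519 V
Step 2 — R_th: zero the source — replace V1 by a short circuit (node 2 merges into node 0) — and find the resistance seen between A (node 1) and B (node 0).
Reduce the network between node 1 (A) and node 0 (B) by series/parallel combination:
  Rp1 = R1 ‖ R2 ‖ R3 (parallel, all between nodes 0 and 1) = 1/(1/180 + 1/2000 + 1/750) = 135.3 Ω
R_th = 135.3 Ω
I_n = V_th/R_th = 7.519/135.3 = 0.05556 A, and R_n = R_th = 135.3 Ω

Final answer: I_n = 0.05556 A, R_n = 135.3 Ω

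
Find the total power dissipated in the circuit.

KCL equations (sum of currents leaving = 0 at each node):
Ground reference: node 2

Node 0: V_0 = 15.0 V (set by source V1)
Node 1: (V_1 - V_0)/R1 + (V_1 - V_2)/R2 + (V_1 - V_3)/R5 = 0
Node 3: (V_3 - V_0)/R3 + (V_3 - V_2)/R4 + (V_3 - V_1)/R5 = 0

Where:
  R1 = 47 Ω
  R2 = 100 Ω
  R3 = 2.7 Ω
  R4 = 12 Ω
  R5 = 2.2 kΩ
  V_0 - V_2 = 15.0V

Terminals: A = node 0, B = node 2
Nodal analysis, taking node 2 as the 0 V reference.
Source V1 fixes V_0 = 15 V.
KCL at each unknown node (sum of currents leaving = 0; resistances in Ω):
  Node 1: (V_1 - 15)/47 + (V_1 - 0)/100 + (V_1 - V_3)/2200 = 0
  Node 3: (V_3 - 15)/2.7 + (V_3 - 0)/12 + (V_3 - V_1)/2200 = 0
Collecting terms (coefficients in siemens):
  0.03173·V_1 - 0.0004545·V_3 = 0.3191
  0.4542·V_3 - 0.0004545·V_1 = 5.556
Determinant D = (0.03173)(0.4542) - (-0.0004545)(-0.0004545) = 0.01441
V_1 = [(0.3191)(0.4542) - (-0.0004545)(5.556)]/D = 10.23 V
V_3 = [(0.03173)(5.556) - (0.3191)(-0.0004545)]/D = 12.24 V
Power in each resistor, P = (ΔV)²/R:
  P_R1 = (15 - 10.23)²/47 = 0.4834 W
  P_R2 = (10.23 - 0)²/100 = 1.047 W
  P_R3 = (15 - 12.24)²/2.7 = 2.815 W
  P_R4 = (0 - 12.24)²/12 = 12.49 W
  P_R5 = (10.23 - 12.24)²/2200 = 0.001836 W
P_total = P_R1 + P_R2 + P_R3 + P_R4 + P_R5 = 16.84 W

Final answer: 16.84 W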